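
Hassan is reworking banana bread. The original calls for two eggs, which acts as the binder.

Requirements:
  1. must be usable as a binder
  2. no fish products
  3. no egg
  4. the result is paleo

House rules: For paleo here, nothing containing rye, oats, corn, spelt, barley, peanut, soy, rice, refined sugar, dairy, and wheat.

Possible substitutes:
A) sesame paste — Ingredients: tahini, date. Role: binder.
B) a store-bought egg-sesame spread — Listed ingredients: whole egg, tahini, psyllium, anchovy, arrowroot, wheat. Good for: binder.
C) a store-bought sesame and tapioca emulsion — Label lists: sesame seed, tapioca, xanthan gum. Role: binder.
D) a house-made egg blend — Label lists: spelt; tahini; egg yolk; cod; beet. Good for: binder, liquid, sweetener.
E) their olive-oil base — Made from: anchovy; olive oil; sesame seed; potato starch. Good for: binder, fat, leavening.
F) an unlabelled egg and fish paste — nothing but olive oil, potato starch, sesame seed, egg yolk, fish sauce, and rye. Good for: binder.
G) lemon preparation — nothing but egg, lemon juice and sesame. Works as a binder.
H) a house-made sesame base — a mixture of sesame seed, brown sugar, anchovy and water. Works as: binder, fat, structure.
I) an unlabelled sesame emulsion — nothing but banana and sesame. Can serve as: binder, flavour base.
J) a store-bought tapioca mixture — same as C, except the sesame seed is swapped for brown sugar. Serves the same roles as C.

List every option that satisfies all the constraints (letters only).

A, C, I

A: no egg, paleo — keep
B: has wheat, so not paleo; has whole egg, so not egg-free (and 1 more) — no
C: only sesame seed, tapioca, and xanthan gum; none excluded — OK
D: has spelt, so not paleo; has egg yolk, so not egg-free (and 1 more) — out
E: has anchovy, so not fish-free — out
F: has rye, so not paleo; has egg yolk, so not egg-free (and 1 more) — no
G: has egg, so not egg-free — out
H: has brown sugar, so not paleo; has anchovy, so not fish-free — no
I: only sesame and banana; none excluded — OK
J: has brown sugar, so not paleo — no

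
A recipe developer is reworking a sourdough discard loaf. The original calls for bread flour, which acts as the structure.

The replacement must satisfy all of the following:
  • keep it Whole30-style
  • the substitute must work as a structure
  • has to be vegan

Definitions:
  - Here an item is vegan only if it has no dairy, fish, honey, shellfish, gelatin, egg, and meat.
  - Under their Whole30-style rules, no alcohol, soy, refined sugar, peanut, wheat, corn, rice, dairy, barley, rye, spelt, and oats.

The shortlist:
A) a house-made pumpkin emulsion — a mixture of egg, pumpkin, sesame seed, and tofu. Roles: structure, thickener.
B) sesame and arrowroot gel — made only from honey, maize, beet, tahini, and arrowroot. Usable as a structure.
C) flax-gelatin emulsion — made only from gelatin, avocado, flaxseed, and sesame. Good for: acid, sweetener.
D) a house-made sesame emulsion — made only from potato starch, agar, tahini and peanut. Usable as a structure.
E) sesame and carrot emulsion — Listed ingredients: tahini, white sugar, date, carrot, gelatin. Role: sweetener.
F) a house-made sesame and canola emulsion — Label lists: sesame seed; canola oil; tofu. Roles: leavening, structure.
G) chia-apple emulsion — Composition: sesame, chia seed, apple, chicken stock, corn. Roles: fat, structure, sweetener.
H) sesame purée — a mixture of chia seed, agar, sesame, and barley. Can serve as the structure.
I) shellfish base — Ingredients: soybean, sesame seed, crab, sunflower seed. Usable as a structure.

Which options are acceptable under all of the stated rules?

none

A: has egg, so not vegan; has tofu, so not Whole30-style — out
B: has honey, so not vegan; has maize, so not Whole30-style — reject
C: not usable as a structure; has gelatin, so not vegan — reject
D: has peanut, so not Whole30-style — reject
E: not usable as a structure; has gelatin, so not vegan (and 1 more) — no
F: has tofu, so not Whole30-style — reject
G: has chicken stock, so not vegan; has corn, so not Whole30-style — out
H: has barley, so not Whole30-style — no
I: has crab, so not vegan; has soybean, so not Whole30-style — no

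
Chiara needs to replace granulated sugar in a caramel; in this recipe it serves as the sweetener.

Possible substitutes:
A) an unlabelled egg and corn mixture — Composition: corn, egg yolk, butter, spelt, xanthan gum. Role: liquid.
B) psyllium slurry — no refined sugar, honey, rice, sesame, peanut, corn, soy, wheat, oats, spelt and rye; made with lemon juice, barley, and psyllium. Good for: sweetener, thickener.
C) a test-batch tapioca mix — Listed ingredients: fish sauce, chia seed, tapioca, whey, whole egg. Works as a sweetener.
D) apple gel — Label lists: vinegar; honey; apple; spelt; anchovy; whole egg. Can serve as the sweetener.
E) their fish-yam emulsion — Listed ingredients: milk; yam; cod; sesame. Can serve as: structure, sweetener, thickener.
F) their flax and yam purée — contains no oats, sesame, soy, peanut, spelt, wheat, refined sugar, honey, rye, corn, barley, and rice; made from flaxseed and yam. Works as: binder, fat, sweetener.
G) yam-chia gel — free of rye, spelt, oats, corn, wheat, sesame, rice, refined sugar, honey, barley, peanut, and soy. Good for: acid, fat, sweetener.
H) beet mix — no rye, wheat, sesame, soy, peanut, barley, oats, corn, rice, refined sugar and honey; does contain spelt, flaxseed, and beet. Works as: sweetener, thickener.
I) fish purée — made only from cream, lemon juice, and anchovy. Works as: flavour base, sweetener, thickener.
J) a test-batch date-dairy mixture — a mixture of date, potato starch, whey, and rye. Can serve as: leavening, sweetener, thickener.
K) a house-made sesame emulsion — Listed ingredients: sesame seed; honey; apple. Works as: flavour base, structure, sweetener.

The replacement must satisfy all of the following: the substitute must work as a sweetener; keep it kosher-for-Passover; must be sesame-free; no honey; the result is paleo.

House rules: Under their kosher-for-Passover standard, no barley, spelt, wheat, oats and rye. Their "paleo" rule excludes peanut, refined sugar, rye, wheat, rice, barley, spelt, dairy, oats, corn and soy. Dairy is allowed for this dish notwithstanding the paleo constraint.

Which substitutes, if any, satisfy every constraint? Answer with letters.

C, F, G, I

A: not usable as a sweetener; has spelt, so not kosher-for-Passover (and 1 more) — no
B: has barley, so not kosher-for-Passover; has barley, so not paleo — reject
C: dairy is permitted under the paleo carve-out; nothing else excluded — valid
D: has spelt, so not kosher-for-Passover; has spelt, so not paleo (and 1 more) — reject
E: has sesame, so not sesame-free — reject
F: works as a sweetener, no honey, no sesame — keep
G: nothing on the exclusion list — keep
H: has spelt, so not kosher-for-Passover; has spelt, so not paleo — no
I: dairy is permitted under the paleo carve-out; nothing else excluded — valid
J: has rye, so not kosher-for-Passover; has rye, so not paleo — out
K: has honey, so not honey-free; has sesame seed, so not sesame-free — no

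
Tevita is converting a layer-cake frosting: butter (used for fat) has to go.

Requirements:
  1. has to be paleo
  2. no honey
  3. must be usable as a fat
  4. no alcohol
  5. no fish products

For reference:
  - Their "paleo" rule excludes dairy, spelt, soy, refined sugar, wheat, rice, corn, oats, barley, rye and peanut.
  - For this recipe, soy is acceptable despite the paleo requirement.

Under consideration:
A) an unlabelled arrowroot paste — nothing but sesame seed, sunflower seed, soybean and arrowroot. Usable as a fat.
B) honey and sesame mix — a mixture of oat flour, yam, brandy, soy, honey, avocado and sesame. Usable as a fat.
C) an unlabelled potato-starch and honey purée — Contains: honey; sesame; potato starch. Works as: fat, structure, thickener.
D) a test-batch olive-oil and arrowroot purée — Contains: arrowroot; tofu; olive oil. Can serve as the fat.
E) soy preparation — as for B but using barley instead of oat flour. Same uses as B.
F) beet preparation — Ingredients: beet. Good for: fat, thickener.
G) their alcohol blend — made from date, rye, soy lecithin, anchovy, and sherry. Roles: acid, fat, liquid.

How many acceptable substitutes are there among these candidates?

3

A: soy is permitted under the paleo carve-out; nothing else excluded — OK
B: has oat flour, so not paleo; has honey, so not honey-free (and 1 more) — reject
C: has honey, so not honey-free — no
D: soy is permitted under the paleo carve-out; nothing else excluded — OK
E: has barley, so not paleo; has honey, so not honey-free (and 1 more) — reject
F: every rule checks out — valid
G: has rye, so not paleo; has anchovy, so not fish-free (and 1 more) — out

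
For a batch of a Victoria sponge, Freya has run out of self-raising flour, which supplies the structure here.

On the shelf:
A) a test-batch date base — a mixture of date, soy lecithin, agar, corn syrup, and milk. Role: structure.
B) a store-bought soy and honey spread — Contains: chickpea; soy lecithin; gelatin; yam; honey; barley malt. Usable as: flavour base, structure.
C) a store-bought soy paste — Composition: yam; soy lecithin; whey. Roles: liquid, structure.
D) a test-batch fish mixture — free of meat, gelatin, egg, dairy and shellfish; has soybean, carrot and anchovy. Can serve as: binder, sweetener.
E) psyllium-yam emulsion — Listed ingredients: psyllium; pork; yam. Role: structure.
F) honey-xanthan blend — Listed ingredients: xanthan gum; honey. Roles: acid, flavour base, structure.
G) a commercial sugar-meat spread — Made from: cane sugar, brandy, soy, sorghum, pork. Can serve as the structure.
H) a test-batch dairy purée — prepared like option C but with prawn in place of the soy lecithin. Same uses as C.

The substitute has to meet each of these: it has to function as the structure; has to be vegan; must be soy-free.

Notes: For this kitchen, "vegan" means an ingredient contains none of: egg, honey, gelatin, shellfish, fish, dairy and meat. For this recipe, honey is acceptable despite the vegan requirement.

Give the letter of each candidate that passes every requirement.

A: has milk, so not vegan; has soy lecithin, so not soy-free — reject
B: has gelatin, so not vegan; has soy lecithin, so not soy-free — no
C: has whey, so not vegan; has soy lecithin, so not soy-free — out
D: not usable as a structure; has anchovy, so not vegan (and 1 more) — no
E: has pork, so not vegan — out
F: honey is permitted under the vegan carve-out; nothing else excluded — valid
G: has pork, so not vegan; has soy, so not soy-free — reject
H: has whey, so not vegan — reject

F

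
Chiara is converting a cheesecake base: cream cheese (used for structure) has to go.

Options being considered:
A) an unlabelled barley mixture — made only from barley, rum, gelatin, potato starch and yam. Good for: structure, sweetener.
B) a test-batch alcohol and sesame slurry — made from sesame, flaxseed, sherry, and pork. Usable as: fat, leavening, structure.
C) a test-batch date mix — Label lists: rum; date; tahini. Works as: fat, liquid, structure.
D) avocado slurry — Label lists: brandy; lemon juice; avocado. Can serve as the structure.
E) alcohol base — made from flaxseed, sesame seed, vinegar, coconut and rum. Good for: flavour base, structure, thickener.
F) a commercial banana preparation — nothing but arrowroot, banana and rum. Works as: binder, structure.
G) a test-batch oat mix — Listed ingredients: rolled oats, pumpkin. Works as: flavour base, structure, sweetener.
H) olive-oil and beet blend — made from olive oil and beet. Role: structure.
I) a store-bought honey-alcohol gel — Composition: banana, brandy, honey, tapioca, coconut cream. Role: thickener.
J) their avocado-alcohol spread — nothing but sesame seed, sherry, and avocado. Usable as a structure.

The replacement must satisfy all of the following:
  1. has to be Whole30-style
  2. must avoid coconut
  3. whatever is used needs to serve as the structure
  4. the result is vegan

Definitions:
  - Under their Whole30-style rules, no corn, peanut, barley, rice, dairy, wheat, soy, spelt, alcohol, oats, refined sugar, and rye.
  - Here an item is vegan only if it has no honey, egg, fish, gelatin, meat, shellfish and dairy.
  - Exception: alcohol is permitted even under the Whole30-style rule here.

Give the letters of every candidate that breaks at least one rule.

A: has barley, so not Whole30-style; has gelatin, so not vegan — no
B: has pork, so not vegan — no
C: alcohol is permitted under the Whole30-style carve-out; nothing else excluded — valid
D: alcohol is permitted under the Whole30-style carve-out; nothing else excluded — OK
E: has coconut, so not coconut-free — out
F: alcohol is permitted under the Whole30-style carve-out; nothing else excluded — keep
G: has rolled oats, so not Whole30-style — no
H: no coconut, vegan — keep
I: not usable as a structure; has honey, so not vegan (and 1 more) — no
J: alcohol is permitted under the Whole30-style carve-out; nothing else excluded — OK

A, B, E, G, I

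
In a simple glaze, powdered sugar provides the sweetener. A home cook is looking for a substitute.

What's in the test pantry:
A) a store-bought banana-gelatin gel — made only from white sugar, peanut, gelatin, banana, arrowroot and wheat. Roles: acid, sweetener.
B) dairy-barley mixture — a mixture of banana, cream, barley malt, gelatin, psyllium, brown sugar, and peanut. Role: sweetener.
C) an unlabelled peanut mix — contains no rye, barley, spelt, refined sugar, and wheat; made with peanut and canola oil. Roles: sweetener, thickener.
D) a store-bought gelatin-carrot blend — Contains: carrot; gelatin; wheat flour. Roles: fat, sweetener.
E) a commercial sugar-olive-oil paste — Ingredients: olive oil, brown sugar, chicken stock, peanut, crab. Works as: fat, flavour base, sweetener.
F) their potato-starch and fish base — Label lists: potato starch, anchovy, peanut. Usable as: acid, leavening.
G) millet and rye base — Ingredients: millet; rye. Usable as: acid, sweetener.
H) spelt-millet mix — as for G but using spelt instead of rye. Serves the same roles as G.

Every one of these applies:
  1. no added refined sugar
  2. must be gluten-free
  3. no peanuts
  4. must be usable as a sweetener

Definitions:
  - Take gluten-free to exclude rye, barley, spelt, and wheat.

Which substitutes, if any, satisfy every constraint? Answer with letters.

A: has wheat, so not gluten-free; has white sugar, so not no-added-sugar (and 1 more) — out
B: has barley malt, so not gluten-free; has brown sugar, so not no-added-sugar (and 1 more) — no
C: has peanut, so not peanut-free — out
D: has wheat flour, so not gluten-free — reject
E: has brown sugar, so not no-added-sugar; has peanut, so not peanut-free — reject
F: not usable as a sweetener; has peanut, so not peanut-free — no
G: has rye, so not gluten-free — no
H: has spelt, so not gluten-free — out

none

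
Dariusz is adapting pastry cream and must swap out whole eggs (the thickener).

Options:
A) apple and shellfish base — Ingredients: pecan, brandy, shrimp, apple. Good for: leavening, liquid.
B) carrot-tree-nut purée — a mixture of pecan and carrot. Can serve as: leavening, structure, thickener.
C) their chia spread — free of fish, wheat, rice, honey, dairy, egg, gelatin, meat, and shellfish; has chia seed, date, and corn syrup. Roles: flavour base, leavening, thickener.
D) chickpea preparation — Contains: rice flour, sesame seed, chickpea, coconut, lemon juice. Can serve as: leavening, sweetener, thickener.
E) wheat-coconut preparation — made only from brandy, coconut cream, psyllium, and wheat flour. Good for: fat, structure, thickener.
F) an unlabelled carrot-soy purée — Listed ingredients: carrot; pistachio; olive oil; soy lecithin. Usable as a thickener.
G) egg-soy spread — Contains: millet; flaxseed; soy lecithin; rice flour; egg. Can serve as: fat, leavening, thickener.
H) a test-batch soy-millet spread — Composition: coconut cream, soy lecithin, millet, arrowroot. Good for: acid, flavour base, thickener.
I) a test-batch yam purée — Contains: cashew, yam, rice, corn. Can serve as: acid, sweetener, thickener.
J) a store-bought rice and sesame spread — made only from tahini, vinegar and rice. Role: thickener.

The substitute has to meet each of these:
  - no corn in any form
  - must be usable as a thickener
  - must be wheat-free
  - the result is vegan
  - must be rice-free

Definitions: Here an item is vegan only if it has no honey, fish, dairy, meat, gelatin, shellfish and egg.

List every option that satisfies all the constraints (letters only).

B, F, H

A: not usable as a thickener; has shrimp, so not vegan — no
B: only pecan and carrot; none excluded — keep
C: has corn syrup, so not corn-free — no
D: has rice flour, so not rice-free — out
E: has wheat flour, so not wheat-free — no
F: soy lecithin and pistachio etc. — none of it excluded — OK
G: has egg, so not vegan; has rice flour, so not rice-free — out
H: every rule checks out — keep
I: has corn, so not corn-free; has rice, so not rice-free — no
J: has rice, so not rice-free — reject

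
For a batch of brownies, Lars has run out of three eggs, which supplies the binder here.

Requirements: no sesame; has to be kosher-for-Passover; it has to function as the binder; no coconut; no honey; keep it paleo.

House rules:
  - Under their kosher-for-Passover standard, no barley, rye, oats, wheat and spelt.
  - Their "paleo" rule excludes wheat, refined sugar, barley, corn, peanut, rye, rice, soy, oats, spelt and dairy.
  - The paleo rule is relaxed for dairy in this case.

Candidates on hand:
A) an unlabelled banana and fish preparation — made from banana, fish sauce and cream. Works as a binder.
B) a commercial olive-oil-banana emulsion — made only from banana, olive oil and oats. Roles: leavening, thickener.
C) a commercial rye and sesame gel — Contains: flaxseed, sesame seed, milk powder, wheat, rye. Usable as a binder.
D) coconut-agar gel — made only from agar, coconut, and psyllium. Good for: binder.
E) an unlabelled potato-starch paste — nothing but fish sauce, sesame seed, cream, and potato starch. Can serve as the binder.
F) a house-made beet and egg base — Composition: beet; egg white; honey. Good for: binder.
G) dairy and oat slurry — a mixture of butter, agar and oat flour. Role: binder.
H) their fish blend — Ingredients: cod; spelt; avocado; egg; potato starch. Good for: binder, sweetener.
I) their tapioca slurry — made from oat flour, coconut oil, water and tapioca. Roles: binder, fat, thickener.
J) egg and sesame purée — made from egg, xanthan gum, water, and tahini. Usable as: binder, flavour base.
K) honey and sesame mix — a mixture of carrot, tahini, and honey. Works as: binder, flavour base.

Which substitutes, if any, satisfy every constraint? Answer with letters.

A

A: dairy is permitted under the paleo carve-out; nothing else excluded — valid
B: not usable as a binder; has oats, so not kosher-for-Passover (and 1 more) — no
C: has rye, so not kosher-for-Passover; has rye, so not paleo (and 1 more) — out
D: has coconut, so not coconut-free — no
E: has sesame seed, so not sesame-free — out
F: has honey, so not honey-free — no
G: has oat flour, so not kosher-for-Passover; has oat flour, so not paleo — reject
H: has spelt, so not kosher-for-Passover; has spelt, so not paleo — no
I: has oat flour, so not kosher-for-Passover; has oat flour, so not paleo (and 1 more) — no
J: has tahini, so not sesame-free — no
K: has tahini, so not sesame-free; has honey, so not honey-free — out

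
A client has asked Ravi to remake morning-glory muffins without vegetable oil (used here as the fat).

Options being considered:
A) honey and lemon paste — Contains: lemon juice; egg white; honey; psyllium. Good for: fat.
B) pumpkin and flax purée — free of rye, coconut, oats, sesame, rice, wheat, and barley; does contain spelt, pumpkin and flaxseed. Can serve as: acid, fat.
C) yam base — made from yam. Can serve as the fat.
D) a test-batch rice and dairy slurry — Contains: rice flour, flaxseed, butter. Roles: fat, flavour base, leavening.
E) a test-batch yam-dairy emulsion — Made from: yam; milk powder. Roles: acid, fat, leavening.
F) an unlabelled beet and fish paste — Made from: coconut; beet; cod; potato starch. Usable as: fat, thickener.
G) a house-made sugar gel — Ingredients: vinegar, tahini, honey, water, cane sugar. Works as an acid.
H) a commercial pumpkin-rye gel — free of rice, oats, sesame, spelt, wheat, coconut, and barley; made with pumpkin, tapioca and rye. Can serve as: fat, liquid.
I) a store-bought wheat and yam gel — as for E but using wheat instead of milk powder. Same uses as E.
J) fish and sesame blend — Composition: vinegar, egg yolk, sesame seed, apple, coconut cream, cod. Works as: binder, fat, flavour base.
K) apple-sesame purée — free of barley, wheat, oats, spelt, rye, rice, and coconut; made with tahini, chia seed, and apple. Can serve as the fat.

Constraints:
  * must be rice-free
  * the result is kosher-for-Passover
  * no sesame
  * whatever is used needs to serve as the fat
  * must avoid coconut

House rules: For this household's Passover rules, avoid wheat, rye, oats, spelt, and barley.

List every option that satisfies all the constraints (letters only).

A, C, E

A: kosher-for-Passover, no coconut — OK
B: has spelt, so not kosher-for-Passover — no
C: only yam; none excluded — keep
D: has rice flour, so not rice-free — no
E: works as a fat, kosher-for-Passover, no coconut — OK
F: has coconut, so not coconut-free — out
G: not usable as a fat; has tahini, so not sesame-free — reject
H: has rye, so not kosher-for-Passover — no
I: has wheat, so not kosher-for-Passover — reject
J: has coconut cream, so not coconut-free; has sesame seed, so not sesame-free — no
K: has tahini, so not sesame-free — out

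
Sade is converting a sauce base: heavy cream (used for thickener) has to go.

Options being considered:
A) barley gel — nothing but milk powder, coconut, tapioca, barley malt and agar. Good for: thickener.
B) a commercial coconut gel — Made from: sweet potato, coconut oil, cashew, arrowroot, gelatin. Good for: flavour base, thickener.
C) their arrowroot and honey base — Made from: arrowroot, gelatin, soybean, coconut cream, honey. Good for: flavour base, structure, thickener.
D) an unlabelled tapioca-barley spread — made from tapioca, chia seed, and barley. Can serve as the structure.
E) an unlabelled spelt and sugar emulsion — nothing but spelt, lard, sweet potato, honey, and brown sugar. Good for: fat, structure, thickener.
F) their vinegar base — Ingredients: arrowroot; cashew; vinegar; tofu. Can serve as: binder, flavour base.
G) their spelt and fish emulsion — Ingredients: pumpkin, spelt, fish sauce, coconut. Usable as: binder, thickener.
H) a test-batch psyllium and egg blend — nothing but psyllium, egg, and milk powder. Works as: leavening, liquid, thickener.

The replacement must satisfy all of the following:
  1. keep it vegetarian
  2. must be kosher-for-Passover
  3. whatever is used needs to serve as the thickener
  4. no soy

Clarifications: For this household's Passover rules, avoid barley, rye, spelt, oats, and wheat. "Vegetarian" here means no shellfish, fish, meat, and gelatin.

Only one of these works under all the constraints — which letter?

H

A: has barley malt, so not kosher-for-Passover — reject
B: has gelatin, so not vegetarian — out
C: has gelatin, so not vegetarian; has soybean, so not soy-free — reject
D: not usable as a thickener; has barley, so not kosher-for-Passover — out
E: has spelt, so not kosher-for-Passover; has lard, so not vegetarian — no
F: not usable as a thickener; has tofu, so not soy-free — out
G: has spelt, so not kosher-for-Passover; has fish sauce, so not vegetarian — no
H: works as a thickener, vegetarian, kosher-for-Passover — keep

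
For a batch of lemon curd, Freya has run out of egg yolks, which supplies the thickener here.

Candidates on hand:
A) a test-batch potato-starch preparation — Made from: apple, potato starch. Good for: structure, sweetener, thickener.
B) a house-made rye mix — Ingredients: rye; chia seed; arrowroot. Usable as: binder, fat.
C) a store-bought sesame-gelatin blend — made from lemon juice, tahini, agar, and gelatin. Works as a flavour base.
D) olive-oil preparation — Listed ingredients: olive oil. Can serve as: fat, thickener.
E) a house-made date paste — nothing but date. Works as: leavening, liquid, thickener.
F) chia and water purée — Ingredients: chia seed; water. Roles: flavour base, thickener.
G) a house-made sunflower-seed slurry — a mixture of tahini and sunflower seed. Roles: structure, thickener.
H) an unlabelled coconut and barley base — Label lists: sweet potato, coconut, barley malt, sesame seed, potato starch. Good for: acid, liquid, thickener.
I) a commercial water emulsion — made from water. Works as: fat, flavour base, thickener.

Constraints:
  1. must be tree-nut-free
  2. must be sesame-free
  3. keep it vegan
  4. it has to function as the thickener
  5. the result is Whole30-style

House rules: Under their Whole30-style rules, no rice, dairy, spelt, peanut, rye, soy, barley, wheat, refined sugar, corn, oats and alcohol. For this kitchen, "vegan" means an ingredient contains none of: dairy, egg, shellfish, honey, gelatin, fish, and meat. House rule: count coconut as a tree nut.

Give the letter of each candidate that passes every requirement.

A, D, E, F, I

A: all constraints satisfied — keep
B: not usable as a thickener; has rye, so not Whole30-style — reject
C: not usable as a thickener; has gelatin, so not vegan (and 1 more) — reject
D: works as a thickener, no sesame, vegan — valid
E: only date; none excluded — keep
F: only water and chia seed; none excluded — valid
G: has tahini, so not sesame-free — out
H: has barley malt, so not Whole30-style; has sesame seed, so not sesame-free (and 1 more) — reject
I: works as a thickener, Whole30-style, no sesame — valid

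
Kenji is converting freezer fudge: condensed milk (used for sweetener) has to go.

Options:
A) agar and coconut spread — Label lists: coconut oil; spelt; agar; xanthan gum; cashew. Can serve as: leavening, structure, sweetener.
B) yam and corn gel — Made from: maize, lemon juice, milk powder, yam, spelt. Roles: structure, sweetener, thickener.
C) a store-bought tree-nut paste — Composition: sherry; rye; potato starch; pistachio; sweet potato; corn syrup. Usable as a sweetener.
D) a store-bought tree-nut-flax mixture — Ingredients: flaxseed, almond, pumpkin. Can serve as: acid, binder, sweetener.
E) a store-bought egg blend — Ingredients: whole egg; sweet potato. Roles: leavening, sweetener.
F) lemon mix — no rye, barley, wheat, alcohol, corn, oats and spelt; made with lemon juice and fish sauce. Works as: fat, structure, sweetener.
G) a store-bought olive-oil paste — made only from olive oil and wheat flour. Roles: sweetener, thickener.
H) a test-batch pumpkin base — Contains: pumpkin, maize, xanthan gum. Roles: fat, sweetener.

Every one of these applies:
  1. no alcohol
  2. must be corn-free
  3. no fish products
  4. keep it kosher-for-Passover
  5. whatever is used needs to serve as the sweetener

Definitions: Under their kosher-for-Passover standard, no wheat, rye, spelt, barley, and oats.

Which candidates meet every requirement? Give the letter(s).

A: has spelt, so not kosher-for-Passover — no
B: has spelt, so not kosher-for-Passover; has maize, so not corn-free — out
C: has rye, so not kosher-for-Passover; has corn syrup, so not corn-free (and 1 more) — out
D: only almond, pumpkin and flaxseed; none excluded — OK
E: only whole egg and sweet potato; none excluded — valid
F: has fish sauce, so not fish-free — no
G: has wheat flour, so not kosher-for-Passover — out
H: has maize, so not corn-free — no

D, E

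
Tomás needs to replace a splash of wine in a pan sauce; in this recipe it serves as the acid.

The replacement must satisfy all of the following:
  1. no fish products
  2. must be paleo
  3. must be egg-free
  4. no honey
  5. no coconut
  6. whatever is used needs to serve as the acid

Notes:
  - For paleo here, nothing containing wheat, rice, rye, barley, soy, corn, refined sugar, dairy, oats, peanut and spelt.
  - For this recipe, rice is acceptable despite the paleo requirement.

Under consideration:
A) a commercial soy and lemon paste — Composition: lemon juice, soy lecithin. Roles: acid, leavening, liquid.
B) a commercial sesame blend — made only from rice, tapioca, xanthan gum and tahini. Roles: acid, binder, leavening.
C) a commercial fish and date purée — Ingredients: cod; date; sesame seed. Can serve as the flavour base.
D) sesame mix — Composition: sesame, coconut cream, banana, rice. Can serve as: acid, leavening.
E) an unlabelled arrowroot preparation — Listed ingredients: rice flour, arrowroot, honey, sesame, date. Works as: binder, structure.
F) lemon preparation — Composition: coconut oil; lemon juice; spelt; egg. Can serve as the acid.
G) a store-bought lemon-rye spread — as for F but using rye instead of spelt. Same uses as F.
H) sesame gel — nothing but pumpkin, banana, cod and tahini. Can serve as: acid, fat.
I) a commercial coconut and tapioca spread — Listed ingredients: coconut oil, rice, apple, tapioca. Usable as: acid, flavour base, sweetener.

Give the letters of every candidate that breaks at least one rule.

A, C, D, E, F, G, H, I

A: has soy lecithin, so not paleo — reject
B: rice is permitted under the paleo carve-out; nothing else excluded — valid
C: not usable as an acid; has cod, so not fish-free — out
D: has coconut cream, so not coconut-free — no
E: not usable as an acid; has honey, so not honey-free — out
F: has spelt, so not paleo; has coconut oil, so not coconut-free (and 1 more) — no
G: has rye, so not paleo; has coconut oil, so not coconut-free (and 1 more) — out
H: has cod, so not fish-free — no
I: has coconut oil, so not coconut-free — no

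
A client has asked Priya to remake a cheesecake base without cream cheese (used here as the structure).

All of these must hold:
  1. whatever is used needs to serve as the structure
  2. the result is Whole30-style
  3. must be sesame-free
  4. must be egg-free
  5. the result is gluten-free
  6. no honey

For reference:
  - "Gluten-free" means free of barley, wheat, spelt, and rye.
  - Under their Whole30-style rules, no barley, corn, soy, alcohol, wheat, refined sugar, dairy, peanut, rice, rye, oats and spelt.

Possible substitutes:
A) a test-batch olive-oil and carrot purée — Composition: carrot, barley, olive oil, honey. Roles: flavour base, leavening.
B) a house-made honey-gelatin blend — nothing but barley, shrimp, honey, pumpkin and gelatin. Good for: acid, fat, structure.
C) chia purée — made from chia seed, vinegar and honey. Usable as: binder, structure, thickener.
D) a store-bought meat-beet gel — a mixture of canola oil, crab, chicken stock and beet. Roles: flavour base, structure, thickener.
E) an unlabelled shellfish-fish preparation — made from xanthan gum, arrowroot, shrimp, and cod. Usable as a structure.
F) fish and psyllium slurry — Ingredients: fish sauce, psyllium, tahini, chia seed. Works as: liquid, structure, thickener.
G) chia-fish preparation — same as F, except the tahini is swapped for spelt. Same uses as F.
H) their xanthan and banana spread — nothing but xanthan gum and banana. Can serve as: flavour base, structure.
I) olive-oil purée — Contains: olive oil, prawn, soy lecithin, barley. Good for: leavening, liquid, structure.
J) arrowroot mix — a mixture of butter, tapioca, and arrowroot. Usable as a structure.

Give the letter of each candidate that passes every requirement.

A: not usable as a structure; has barley, so not gluten-free (and 2 more) — no
B: has barley, so not gluten-free; has barley, so not Whole30-style (and 1 more) — out
C: has honey, so not honey-free — reject
D: works as a structure, no sesame, no honey — keep
E: cod and shrimp etc. — none of it excluded — keep
F: has tahini, so not sesame-free — out
G: has spelt, so not gluten-free; has spelt, so not Whole30-style — reject
H: nothing on the exclusion list — valid
I: has barley, so not gluten-free; has barley, so not Whole30-style — out
J: has butter, so not Whole30-style — reject

D, E, H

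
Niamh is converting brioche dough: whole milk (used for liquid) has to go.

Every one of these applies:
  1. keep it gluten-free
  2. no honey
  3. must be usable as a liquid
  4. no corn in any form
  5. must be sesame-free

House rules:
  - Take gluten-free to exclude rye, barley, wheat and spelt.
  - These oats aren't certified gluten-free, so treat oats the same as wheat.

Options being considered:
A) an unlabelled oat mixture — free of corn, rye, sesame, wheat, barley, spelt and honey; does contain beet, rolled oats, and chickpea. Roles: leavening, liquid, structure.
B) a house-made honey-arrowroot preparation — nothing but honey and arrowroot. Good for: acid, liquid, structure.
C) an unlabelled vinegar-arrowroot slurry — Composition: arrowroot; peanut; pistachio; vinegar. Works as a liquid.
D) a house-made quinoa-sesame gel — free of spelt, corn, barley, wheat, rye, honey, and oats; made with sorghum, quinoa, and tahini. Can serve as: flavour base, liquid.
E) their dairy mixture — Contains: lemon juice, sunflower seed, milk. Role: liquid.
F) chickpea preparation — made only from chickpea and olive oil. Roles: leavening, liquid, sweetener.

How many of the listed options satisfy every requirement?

A: has rolled oats, so not gluten-free — out
B: has honey, so not honey-free — reject
C: nothing on the exclusion list — keep
D: has tahini, so not sesame-free — no
E: every rule checks out — OK
F: only chickpea and olive oil; none excluded — OK

3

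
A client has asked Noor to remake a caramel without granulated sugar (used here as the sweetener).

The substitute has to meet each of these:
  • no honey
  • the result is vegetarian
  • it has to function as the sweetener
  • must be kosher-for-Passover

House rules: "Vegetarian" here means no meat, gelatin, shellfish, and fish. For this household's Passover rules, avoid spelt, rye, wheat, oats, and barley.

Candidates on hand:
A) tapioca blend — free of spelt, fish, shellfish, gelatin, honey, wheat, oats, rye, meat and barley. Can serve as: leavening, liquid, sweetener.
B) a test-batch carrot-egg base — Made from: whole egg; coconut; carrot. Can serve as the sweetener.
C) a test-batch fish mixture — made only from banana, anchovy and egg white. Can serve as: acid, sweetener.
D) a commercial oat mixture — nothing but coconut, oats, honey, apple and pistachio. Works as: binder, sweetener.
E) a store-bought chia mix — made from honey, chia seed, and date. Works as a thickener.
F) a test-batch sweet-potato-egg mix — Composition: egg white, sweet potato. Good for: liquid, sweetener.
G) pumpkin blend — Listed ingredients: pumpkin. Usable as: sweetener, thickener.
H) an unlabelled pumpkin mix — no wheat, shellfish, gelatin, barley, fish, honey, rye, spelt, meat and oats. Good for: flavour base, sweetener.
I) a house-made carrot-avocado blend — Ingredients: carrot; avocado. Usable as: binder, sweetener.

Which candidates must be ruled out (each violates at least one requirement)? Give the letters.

A: every rule checks out — valid
B: only coconut, whole egg and carrot; none excluded — OK
C: has anchovy, so not vegetarian — out
D: has oats, so not kosher-for-Passover; has honey, so not honey-free — out
E: not usable as a sweetener; has honey, so not honey-free — reject
F: only egg white and sweet potato; none excluded — keep
G: only pumpkin; none excluded — keep
H: all constraints satisfied — valid
I: only carrot and avocado; none excluded — valid

C, D, E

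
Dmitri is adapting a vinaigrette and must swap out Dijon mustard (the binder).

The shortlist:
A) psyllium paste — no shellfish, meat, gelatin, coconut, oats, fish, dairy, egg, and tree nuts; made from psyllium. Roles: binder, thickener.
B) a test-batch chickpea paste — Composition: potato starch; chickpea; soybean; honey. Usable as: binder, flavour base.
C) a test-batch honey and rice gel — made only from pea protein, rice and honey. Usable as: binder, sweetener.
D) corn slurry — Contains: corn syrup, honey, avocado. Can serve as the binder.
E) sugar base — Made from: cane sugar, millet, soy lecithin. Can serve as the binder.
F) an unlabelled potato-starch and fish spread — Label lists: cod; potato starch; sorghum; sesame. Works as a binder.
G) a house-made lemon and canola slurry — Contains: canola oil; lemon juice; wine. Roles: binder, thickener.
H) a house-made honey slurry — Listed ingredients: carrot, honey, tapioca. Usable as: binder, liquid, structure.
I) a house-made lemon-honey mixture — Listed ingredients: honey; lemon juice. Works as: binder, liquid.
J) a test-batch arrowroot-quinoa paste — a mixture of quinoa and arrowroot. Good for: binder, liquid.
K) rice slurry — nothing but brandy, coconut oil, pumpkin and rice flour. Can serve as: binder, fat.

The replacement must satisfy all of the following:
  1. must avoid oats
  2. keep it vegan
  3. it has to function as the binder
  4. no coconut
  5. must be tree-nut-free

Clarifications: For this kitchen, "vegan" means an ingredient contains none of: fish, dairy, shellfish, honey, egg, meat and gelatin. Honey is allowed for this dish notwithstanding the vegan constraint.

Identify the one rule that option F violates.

vegan

usable as a binder: satisfied
vegan: has cod — fails
coconut-free: satisfied
oat-free: satisfied
tree-nut-free: satisfied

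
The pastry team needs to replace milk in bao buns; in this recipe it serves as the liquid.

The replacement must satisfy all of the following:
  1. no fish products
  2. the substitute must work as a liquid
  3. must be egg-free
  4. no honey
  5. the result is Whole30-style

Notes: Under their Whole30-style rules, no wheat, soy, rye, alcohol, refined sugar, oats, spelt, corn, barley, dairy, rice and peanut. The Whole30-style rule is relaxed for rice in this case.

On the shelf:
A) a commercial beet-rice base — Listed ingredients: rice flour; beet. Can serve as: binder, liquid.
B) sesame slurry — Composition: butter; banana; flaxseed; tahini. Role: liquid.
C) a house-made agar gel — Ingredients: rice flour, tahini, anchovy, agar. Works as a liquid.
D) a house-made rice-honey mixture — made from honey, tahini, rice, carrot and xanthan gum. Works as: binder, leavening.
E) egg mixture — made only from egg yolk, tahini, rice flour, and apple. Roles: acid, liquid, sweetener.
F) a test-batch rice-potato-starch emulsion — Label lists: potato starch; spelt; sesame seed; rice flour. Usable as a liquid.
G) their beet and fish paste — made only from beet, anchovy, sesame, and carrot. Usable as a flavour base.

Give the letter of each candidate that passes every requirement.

A

A: rice is permitted under the Whole30-style carve-out; nothing else excluded — keep
B: has butter, so not Whole30-style — no
C: has anchovy, so not fish-free — reject
D: not usable as a liquid; has honey, so not honey-free — out
E: has egg yolk, so not egg-free — out
F: has spelt, so not Whole30-style — reject
G: not usable as a liquid; has anchovy, so not fish-free — reject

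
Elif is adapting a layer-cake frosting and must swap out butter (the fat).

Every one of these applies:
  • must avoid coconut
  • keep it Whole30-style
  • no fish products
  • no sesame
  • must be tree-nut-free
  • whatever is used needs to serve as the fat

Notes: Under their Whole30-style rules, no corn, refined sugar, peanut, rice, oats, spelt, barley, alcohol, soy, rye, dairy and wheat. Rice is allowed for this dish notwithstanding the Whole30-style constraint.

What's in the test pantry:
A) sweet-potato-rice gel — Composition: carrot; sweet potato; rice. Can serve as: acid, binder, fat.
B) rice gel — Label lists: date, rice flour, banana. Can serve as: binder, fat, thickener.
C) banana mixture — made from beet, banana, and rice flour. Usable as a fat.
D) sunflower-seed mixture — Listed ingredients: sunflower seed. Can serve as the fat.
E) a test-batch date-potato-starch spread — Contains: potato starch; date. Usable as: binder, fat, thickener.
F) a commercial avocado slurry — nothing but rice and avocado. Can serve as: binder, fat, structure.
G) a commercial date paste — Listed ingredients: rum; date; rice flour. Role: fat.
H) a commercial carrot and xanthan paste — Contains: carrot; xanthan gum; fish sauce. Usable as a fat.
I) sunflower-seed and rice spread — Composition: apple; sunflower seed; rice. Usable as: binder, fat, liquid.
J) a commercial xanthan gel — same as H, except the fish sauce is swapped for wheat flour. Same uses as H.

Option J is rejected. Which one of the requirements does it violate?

Whole30-style

usable as a fat: satisfied
Whole30-style: has wheat flour — fails
fish-free: satisfied
sesame-free: satisfied
coconut-free: satisfied
tree-nut-free: satisfied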